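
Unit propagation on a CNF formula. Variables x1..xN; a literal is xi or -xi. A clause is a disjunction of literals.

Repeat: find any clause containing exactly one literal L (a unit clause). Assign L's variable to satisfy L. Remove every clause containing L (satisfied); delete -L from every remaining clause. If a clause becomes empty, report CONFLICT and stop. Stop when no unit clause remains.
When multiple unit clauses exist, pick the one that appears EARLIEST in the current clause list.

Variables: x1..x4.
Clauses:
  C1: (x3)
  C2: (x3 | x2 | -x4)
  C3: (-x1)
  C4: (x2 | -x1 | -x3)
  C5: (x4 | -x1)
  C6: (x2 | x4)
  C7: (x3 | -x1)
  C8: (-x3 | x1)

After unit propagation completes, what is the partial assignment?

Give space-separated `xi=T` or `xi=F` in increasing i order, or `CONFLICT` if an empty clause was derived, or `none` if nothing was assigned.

Answer: CONFLICT

Derivation:
unit clause [3] forces x3=T; simplify:
  drop -3 from [2, -1, -3] -> [2, -1]
  drop -3 from [-3, 1] -> [1]
  satisfied 3 clause(s); 5 remain; assigned so far: [3]
unit clause [-1] forces x1=F; simplify:
  drop 1 from [1] -> [] (empty!)
  satisfied 3 clause(s); 2 remain; assigned so far: [1, 3]
CONFLICT (empty clause)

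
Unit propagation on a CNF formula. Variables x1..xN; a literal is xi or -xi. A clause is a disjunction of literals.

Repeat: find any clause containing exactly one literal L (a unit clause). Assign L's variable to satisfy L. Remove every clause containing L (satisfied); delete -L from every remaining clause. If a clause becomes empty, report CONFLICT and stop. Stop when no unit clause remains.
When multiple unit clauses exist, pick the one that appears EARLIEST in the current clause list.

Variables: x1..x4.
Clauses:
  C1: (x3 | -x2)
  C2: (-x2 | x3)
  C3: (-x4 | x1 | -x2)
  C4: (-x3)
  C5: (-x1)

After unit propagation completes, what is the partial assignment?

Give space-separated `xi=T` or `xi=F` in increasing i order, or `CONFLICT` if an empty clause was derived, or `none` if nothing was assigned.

Answer: x1=F x2=F x3=F

Derivation:
unit clause [-3] forces x3=F; simplify:
  drop 3 from [3, -2] -> [-2]
  drop 3 from [-2, 3] -> [-2]
  satisfied 1 clause(s); 4 remain; assigned so far: [3]
unit clause [-2] forces x2=F; simplify:
  satisfied 3 clause(s); 1 remain; assigned so far: [2, 3]
unit clause [-1] forces x1=F; simplify:
  satisfied 1 clause(s); 0 remain; assigned so far: [1, 2, 3]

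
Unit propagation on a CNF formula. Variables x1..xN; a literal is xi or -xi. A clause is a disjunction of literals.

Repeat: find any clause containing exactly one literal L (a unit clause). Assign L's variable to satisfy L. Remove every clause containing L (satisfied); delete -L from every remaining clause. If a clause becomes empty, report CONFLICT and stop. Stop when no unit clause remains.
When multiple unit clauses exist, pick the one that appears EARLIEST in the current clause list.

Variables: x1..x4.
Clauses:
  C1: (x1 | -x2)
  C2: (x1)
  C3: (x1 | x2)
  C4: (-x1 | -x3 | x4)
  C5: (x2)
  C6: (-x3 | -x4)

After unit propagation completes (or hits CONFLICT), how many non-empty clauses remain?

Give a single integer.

Answer: 2

Derivation:
unit clause [1] forces x1=T; simplify:
  drop -1 from [-1, -3, 4] -> [-3, 4]
  satisfied 3 clause(s); 3 remain; assigned so far: [1]
unit clause [2] forces x2=T; simplify:
  satisfied 1 clause(s); 2 remain; assigned so far: [1, 2]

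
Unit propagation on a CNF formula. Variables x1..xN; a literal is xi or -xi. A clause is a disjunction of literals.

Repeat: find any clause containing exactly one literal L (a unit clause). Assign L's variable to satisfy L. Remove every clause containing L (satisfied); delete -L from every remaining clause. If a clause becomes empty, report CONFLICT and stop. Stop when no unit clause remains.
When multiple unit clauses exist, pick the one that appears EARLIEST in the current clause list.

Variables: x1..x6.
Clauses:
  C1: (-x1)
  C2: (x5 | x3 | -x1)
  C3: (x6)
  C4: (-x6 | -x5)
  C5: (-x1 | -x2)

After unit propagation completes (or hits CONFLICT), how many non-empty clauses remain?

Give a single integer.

Answer: 0

Derivation:
unit clause [-1] forces x1=F; simplify:
  satisfied 3 clause(s); 2 remain; assigned so far: [1]
unit clause [6] forces x6=T; simplify:
  drop -6 from [-6, -5] -> [-5]
  satisfied 1 clause(s); 1 remain; assigned so far: [1, 6]
unit clause [-5] forces x5=F; simplify:
  satisfied 1 clause(s); 0 remain; assigned so far: [1, 5, 6]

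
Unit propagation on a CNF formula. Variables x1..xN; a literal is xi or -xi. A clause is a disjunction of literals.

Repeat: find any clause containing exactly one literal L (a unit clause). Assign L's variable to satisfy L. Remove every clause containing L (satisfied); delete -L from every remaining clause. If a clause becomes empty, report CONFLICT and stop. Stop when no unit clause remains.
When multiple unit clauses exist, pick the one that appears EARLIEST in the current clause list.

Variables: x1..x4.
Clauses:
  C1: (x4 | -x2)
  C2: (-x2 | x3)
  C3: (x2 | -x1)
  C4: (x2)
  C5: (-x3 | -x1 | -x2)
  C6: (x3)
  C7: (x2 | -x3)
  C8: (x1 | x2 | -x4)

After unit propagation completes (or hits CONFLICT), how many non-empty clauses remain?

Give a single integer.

Answer: 0

Derivation:
unit clause [2] forces x2=T; simplify:
  drop -2 from [4, -2] -> [4]
  drop -2 from [-2, 3] -> [3]
  drop -2 from [-3, -1, -2] -> [-3, -1]
  satisfied 4 clause(s); 4 remain; assigned so far: [2]
unit clause [4] forces x4=T; simplify:
  satisfied 1 clause(s); 3 remain; assigned so far: [2, 4]
unit clause [3] forces x3=T; simplify:
  drop -3 from [-3, -1] -> [-1]
  satisfied 2 clause(s); 1 remain; assigned so far: [2, 3, 4]
unit clause [-1] forces x1=F; simplify:
  satisfied 1 clause(s); 0 remain; assigned so far: [1, 2, 3, 4]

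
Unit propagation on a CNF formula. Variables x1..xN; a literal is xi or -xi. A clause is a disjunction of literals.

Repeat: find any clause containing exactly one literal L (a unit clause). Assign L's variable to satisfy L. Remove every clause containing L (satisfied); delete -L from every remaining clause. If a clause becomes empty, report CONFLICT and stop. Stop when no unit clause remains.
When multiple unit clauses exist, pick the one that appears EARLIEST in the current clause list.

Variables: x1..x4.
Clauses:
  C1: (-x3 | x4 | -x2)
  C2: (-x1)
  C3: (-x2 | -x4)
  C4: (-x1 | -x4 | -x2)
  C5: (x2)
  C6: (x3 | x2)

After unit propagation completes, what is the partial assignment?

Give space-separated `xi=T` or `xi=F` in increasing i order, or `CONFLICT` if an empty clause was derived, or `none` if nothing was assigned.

unit clause [-1] forces x1=F; simplify:
  satisfied 2 clause(s); 4 remain; assigned so far: [1]
unit clause [2] forces x2=T; simplify:
  drop -2 from [-3, 4, -2] -> [-3, 4]
  drop -2 from [-2, -4] -> [-4]
  satisfied 2 clause(s); 2 remain; assigned so far: [1, 2]
unit clause [-4] forces x4=F; simplify:
  drop 4 from [-3, 4] -> [-3]
  satisfied 1 clause(s); 1 remain; assigned so far: [1, 2, 4]
unit clause [-3] forces x3=F; simplify:
  satisfied 1 clause(s); 0 remain; assigned so far: [1, 2, 3, 4]

Answer: x1=F x2=T x3=F x4=F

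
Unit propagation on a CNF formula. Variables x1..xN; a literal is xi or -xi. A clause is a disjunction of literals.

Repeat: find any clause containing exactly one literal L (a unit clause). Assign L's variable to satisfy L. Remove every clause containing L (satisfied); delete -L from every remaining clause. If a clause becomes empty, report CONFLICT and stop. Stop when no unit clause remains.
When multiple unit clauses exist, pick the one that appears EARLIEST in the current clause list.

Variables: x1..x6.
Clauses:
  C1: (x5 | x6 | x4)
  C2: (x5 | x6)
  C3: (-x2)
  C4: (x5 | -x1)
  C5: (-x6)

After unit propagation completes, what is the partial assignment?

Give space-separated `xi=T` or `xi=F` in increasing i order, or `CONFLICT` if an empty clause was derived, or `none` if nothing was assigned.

unit clause [-2] forces x2=F; simplify:
  satisfied 1 clause(s); 4 remain; assigned so far: [2]
unit clause [-6] forces x6=F; simplify:
  drop 6 from [5, 6, 4] -> [5, 4]
  drop 6 from [5, 6] -> [5]
  satisfied 1 clause(s); 3 remain; assigned so far: [2, 6]
unit clause [5] forces x5=T; simplify:
  satisfied 3 clause(s); 0 remain; assigned so far: [2, 5, 6]

Answer: x2=F x5=T x6=F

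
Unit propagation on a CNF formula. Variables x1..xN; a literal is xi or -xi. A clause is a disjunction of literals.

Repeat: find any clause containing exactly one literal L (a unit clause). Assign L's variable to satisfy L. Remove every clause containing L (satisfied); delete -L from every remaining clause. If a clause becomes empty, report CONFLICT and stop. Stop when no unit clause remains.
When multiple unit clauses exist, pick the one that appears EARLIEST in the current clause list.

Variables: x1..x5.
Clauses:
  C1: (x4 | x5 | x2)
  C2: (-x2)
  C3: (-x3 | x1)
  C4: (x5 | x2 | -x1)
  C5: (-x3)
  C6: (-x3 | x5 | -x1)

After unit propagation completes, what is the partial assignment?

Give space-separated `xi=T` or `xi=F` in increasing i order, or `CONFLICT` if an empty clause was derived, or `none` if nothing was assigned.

unit clause [-2] forces x2=F; simplify:
  drop 2 from [4, 5, 2] -> [4, 5]
  drop 2 from [5, 2, -1] -> [5, -1]
  satisfied 1 clause(s); 5 remain; assigned so far: [2]
unit clause [-3] forces x3=F; simplify:
  satisfied 3 clause(s); 2 remain; assigned so far: [2, 3]

Answer: x2=F x3=F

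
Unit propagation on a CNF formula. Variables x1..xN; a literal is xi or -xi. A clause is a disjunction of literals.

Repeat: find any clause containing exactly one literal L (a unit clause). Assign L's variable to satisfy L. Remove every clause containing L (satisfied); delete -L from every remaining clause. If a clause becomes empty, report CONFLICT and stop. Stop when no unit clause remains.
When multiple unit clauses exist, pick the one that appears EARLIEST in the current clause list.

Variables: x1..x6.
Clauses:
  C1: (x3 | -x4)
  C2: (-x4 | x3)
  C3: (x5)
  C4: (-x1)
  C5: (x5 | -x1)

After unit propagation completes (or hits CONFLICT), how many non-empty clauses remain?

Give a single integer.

unit clause [5] forces x5=T; simplify:
  satisfied 2 clause(s); 3 remain; assigned so far: [5]
unit clause [-1] forces x1=F; simplify:
  satisfied 1 clause(s); 2 remain; assigned so far: [1, 5]

Answer: 2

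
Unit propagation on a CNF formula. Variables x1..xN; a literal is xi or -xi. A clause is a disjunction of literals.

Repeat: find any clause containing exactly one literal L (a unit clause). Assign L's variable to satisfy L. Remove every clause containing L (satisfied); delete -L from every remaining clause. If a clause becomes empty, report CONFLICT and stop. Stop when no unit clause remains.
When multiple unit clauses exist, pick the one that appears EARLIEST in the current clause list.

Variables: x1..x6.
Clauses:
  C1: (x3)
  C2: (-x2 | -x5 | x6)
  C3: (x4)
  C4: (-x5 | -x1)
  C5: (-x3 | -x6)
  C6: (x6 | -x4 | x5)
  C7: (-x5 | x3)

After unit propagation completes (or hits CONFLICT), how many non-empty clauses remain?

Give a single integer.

Answer: 0

Derivation:
unit clause [3] forces x3=T; simplify:
  drop -3 from [-3, -6] -> [-6]
  satisfied 2 clause(s); 5 remain; assigned so far: [3]
unit clause [4] forces x4=T; simplify:
  drop -4 from [6, -4, 5] -> [6, 5]
  satisfied 1 clause(s); 4 remain; assigned so far: [3, 4]
unit clause [-6] forces x6=F; simplify:
  drop 6 from [-2, -5, 6] -> [-2, -5]
  drop 6 from [6, 5] -> [5]
  satisfied 1 clause(s); 3 remain; assigned so far: [3, 4, 6]
unit clause [5] forces x5=T; simplify:
  drop -5 from [-2, -5] -> [-2]
  drop -5 from [-5, -1] -> [-1]
  satisfied 1 clause(s); 2 remain; assigned so far: [3, 4, 5, 6]
unit clause [-2] forces x2=F; simplify:
  satisfied 1 clause(s); 1 remain; assigned so far: [2, 3, 4, 5, 6]
unit clause [-1] forces x1=F; simplify:
  satisfied 1 clause(s); 0 remain; assigned so far: [1, 2, 3, 4, 5, 6]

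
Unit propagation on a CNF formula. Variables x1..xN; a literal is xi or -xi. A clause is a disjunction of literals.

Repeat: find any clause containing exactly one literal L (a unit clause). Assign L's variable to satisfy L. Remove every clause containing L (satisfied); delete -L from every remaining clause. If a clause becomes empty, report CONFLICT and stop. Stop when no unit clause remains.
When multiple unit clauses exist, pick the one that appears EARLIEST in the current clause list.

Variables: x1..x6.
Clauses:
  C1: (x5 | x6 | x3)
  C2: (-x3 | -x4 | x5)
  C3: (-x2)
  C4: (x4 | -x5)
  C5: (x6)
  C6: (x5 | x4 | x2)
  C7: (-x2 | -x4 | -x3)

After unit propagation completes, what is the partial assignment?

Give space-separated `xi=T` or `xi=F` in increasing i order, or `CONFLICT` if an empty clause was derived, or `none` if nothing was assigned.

unit clause [-2] forces x2=F; simplify:
  drop 2 from [5, 4, 2] -> [5, 4]
  satisfied 2 clause(s); 5 remain; assigned so far: [2]
unit clause [6] forces x6=T; simplify:
  satisfied 2 clause(s); 3 remain; assigned so far: [2, 6]

Answer: x2=F x6=T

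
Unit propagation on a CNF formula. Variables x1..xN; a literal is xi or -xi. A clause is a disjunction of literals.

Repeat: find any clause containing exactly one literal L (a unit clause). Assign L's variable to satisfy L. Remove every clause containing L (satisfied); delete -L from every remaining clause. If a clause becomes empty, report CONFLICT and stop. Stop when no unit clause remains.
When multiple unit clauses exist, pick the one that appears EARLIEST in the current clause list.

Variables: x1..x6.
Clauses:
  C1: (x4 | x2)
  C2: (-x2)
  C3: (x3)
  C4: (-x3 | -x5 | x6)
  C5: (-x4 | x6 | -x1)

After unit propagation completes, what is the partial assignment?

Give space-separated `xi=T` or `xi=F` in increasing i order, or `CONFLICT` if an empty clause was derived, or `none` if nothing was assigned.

Answer: x2=F x3=T x4=T

Derivation:
unit clause [-2] forces x2=F; simplify:
  drop 2 from [4, 2] -> [4]
  satisfied 1 clause(s); 4 remain; assigned so far: [2]
unit clause [4] forces x4=T; simplify:
  drop -4 from [-4, 6, -1] -> [6, -1]
  satisfied 1 clause(s); 3 remain; assigned so far: [2, 4]
unit clause [3] forces x3=T; simplify:
  drop -3 from [-3, -5, 6] -> [-5, 6]
  satisfied 1 clause(s); 2 remain; assigned so far: [2, 3, 4]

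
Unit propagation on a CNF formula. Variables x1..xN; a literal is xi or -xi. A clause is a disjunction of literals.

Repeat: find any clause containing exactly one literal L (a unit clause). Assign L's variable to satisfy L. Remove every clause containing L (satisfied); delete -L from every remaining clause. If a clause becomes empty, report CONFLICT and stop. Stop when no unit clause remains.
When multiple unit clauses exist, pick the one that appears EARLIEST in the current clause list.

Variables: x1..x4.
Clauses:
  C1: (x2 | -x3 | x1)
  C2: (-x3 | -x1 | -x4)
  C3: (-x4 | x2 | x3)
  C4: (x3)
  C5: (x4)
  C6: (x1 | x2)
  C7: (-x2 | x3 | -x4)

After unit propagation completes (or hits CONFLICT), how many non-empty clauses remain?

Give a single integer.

unit clause [3] forces x3=T; simplify:
  drop -3 from [2, -3, 1] -> [2, 1]
  drop -3 from [-3, -1, -4] -> [-1, -4]
  satisfied 3 clause(s); 4 remain; assigned so far: [3]
unit clause [4] forces x4=T; simplify:
  drop -4 from [-1, -4] -> [-1]
  satisfied 1 clause(s); 3 remain; assigned so far: [3, 4]
unit clause [-1] forces x1=F; simplify:
  drop 1 from [2, 1] -> [2]
  drop 1 from [1, 2] -> [2]
  satisfied 1 clause(s); 2 remain; assigned so far: [1, 3, 4]
unit clause [2] forces x2=T; simplify:
  satisfied 2 clause(s); 0 remain; assigned so far: [1, 2, 3, 4]

Answer: 0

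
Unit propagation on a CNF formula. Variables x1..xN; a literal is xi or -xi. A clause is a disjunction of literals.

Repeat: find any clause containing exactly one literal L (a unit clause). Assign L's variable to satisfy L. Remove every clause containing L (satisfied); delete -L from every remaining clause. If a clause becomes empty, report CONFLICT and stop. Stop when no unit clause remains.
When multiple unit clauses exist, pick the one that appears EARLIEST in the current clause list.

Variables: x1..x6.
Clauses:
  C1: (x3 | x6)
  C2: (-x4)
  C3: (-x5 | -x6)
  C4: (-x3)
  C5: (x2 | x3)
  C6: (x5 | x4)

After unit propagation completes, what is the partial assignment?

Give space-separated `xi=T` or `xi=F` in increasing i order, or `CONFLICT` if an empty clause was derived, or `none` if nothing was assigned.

unit clause [-4] forces x4=F; simplify:
  drop 4 from [5, 4] -> [5]
  satisfied 1 clause(s); 5 remain; assigned so far: [4]
unit clause [-3] forces x3=F; simplify:
  drop 3 from [3, 6] -> [6]
  drop 3 from [2, 3] -> [2]
  satisfied 1 clause(s); 4 remain; assigned so far: [3, 4]
unit clause [6] forces x6=T; simplify:
  drop -6 from [-5, -6] -> [-5]
  satisfied 1 clause(s); 3 remain; assigned so far: [3, 4, 6]
unit clause [-5] forces x5=F; simplify:
  drop 5 from [5] -> [] (empty!)
  satisfied 1 clause(s); 2 remain; assigned so far: [3, 4, 5, 6]
CONFLICT (empty clause)

Answer: CONFLICT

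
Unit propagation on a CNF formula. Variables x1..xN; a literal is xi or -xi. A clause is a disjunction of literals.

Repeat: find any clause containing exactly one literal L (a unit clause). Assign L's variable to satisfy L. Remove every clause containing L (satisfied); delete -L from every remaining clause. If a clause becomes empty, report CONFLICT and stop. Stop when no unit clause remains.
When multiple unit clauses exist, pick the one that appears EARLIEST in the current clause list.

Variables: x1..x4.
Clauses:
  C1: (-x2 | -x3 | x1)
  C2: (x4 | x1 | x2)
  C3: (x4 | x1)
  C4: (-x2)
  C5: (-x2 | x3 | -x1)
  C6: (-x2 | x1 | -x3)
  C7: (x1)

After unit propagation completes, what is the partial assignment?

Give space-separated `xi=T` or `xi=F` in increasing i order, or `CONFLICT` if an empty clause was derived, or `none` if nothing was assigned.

unit clause [-2] forces x2=F; simplify:
  drop 2 from [4, 1, 2] -> [4, 1]
  satisfied 4 clause(s); 3 remain; assigned so far: [2]
unit clause [1] forces x1=T; simplify:
  satisfied 3 clause(s); 0 remain; assigned so far: [1, 2]

Answer: x1=T x2=F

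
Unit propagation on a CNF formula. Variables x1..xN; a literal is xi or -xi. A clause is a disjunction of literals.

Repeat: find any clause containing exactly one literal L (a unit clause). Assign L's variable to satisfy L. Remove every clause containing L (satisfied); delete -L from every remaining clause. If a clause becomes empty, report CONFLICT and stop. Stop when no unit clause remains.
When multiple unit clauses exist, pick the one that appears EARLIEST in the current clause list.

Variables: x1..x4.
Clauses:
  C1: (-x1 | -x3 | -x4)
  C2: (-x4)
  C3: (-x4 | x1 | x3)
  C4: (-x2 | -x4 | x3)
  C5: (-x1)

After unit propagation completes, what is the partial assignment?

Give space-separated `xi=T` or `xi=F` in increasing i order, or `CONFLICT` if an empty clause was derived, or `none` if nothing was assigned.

unit clause [-4] forces x4=F; simplify:
  satisfied 4 clause(s); 1 remain; assigned so far: [4]
unit clause [-1] forces x1=F; simplify:
  satisfied 1 clause(s); 0 remain; assigned so far: [1, 4]

Answer: x1=F x4=F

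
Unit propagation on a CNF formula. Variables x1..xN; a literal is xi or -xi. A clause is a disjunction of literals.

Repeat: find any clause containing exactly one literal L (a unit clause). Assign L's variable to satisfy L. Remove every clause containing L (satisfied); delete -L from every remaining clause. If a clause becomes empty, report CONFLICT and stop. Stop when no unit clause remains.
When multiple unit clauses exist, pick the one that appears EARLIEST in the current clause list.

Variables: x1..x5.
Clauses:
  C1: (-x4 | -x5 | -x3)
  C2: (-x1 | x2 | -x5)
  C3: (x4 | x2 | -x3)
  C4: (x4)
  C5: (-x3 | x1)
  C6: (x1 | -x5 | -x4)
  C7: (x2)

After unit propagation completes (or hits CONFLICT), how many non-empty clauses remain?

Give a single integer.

Answer: 3

Derivation:
unit clause [4] forces x4=T; simplify:
  drop -4 from [-4, -5, -3] -> [-5, -3]
  drop -4 from [1, -5, -4] -> [1, -5]
  satisfied 2 clause(s); 5 remain; assigned so far: [4]
unit clause [2] forces x2=T; simplify:
  satisfied 2 clause(s); 3 remain; assigned so far: [2, 4]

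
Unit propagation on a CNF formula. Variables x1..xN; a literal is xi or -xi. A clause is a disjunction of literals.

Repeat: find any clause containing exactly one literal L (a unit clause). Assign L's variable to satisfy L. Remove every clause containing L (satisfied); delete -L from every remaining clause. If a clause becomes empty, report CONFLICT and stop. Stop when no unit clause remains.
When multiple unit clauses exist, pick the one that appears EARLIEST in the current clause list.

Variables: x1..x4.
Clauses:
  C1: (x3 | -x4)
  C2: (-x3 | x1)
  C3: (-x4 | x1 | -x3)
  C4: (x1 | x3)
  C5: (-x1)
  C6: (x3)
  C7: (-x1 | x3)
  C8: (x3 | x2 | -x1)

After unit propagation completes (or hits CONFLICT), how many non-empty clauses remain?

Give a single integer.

Answer: 1

Derivation:
unit clause [-1] forces x1=F; simplify:
  drop 1 from [-3, 1] -> [-3]
  drop 1 from [-4, 1, -3] -> [-4, -3]
  drop 1 from [1, 3] -> [3]
  satisfied 3 clause(s); 5 remain; assigned so far: [1]
unit clause [-3] forces x3=F; simplify:
  drop 3 from [3, -4] -> [-4]
  drop 3 from [3] -> [] (empty!)
  drop 3 from [3] -> [] (empty!)
  satisfied 2 clause(s); 3 remain; assigned so far: [1, 3]
CONFLICT (empty clause)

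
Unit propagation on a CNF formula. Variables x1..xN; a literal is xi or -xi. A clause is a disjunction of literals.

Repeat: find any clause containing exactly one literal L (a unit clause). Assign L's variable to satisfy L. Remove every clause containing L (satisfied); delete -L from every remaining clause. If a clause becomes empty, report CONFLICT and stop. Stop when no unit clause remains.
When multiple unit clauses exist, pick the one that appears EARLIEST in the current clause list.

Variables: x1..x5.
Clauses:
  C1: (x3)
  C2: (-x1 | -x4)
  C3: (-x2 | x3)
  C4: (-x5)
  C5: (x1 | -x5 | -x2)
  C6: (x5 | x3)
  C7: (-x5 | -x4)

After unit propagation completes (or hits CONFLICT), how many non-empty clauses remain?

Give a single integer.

Answer: 1

Derivation:
unit clause [3] forces x3=T; simplify:
  satisfied 3 clause(s); 4 remain; assigned so far: [3]
unit clause [-5] forces x5=F; simplify:
  satisfied 3 clause(s); 1 remain; assigned so far: [3, 5]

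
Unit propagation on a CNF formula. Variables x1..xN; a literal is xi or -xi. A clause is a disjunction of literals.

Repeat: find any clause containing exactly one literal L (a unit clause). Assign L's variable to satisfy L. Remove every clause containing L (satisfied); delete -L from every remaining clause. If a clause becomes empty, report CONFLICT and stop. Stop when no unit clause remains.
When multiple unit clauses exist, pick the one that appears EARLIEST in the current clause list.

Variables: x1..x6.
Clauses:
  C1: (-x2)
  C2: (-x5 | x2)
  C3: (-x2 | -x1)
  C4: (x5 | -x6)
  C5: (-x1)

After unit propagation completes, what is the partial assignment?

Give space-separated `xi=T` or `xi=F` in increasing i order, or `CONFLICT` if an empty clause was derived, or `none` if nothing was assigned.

unit clause [-2] forces x2=F; simplify:
  drop 2 from [-5, 2] -> [-5]
  satisfied 2 clause(s); 3 remain; assigned so far: [2]
unit clause [-5] forces x5=F; simplify:
  drop 5 from [5, -6] -> [-6]
  satisfied 1 clause(s); 2 remain; assigned so far: [2, 5]
unit clause [-6] forces x6=F; simplify:
  satisfied 1 clause(s); 1 remain; assigned so far: [2, 5, 6]
unit clause [-1] forces x1=F; simplify:
  satisfied 1 clause(s); 0 remain; assigned so far: [1, 2, 5, 6]

Answer: x1=F x2=F x5=F x6=F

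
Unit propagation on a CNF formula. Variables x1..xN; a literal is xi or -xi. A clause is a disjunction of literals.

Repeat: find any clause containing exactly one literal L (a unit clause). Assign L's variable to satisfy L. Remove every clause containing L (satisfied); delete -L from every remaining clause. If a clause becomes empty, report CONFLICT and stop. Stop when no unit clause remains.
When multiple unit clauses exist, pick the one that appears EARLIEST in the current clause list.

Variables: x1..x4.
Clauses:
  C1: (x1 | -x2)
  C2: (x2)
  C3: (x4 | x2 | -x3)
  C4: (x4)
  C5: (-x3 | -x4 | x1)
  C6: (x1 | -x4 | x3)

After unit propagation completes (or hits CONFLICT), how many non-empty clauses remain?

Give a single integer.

Answer: 0

Derivation:
unit clause [2] forces x2=T; simplify:
  drop -2 from [1, -2] -> [1]
  satisfied 2 clause(s); 4 remain; assigned so far: [2]
unit clause [1] forces x1=T; simplify:
  satisfied 3 clause(s); 1 remain; assigned so far: [1, 2]
unit clause [4] forces x4=T; simplify:
  satisfied 1 clause(s); 0 remain; assigned so far: [1, 2, 4]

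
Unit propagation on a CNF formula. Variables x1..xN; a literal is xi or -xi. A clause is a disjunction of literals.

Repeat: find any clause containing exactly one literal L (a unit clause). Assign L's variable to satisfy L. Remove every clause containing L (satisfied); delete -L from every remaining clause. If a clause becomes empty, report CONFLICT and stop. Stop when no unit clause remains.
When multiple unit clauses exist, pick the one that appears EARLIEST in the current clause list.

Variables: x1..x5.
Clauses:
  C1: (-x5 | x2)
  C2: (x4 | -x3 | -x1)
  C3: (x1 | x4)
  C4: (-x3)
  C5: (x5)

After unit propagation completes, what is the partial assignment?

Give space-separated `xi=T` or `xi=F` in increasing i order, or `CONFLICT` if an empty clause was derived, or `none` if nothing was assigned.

Answer: x2=T x3=F x5=T

Derivation:
unit clause [-3] forces x3=F; simplify:
  satisfied 2 clause(s); 3 remain; assigned so far: [3]
unit clause [5] forces x5=T; simplify:
  drop -5 from [-5, 2] -> [2]
  satisfied 1 clause(s); 2 remain; assigned so far: [3, 5]
unit clause [2] forces x2=T; simplify:
  satisfied 1 clause(s); 1 remain; assigned so far: [2, 3, 5]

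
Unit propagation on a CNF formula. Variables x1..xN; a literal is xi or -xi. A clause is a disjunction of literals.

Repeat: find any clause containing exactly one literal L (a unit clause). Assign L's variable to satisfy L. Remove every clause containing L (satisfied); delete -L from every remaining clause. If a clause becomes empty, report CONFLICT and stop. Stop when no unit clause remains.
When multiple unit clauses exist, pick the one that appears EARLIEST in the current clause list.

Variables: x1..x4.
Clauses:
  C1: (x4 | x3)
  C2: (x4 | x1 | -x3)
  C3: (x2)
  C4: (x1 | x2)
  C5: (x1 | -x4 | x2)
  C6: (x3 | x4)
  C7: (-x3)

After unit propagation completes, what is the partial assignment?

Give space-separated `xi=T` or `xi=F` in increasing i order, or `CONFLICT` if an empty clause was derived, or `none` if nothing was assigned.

unit clause [2] forces x2=T; simplify:
  satisfied 3 clause(s); 4 remain; assigned so far: [2]
unit clause [-3] forces x3=F; simplify:
  drop 3 from [4, 3] -> [4]
  drop 3 from [3, 4] -> [4]
  satisfied 2 clause(s); 2 remain; assigned so far: [2, 3]
unit clause [4] forces x4=T; simplify:
  satisfied 2 clause(s); 0 remain; assigned so far: [2, 3, 4]

Answer: x2=T x3=F x4=T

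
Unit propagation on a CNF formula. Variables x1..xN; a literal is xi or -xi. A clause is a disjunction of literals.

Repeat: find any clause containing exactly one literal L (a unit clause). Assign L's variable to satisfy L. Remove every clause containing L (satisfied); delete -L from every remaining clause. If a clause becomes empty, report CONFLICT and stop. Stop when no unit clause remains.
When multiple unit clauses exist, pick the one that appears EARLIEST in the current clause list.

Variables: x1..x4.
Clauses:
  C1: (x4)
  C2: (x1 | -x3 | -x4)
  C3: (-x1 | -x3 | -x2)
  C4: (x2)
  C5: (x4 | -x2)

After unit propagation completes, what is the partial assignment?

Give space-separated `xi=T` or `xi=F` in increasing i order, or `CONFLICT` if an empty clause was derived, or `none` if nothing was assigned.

Answer: x2=T x4=T

Derivation:
unit clause [4] forces x4=T; simplify:
  drop -4 from [1, -3, -4] -> [1, -3]
  satisfied 2 clause(s); 3 remain; assigned so far: [4]
unit clause [2] forces x2=T; simplify:
  drop -2 from [-1, -3, -2] -> [-1, -3]
  satisfied 1 clause(s); 2 remain; assigned so far: [2, 4]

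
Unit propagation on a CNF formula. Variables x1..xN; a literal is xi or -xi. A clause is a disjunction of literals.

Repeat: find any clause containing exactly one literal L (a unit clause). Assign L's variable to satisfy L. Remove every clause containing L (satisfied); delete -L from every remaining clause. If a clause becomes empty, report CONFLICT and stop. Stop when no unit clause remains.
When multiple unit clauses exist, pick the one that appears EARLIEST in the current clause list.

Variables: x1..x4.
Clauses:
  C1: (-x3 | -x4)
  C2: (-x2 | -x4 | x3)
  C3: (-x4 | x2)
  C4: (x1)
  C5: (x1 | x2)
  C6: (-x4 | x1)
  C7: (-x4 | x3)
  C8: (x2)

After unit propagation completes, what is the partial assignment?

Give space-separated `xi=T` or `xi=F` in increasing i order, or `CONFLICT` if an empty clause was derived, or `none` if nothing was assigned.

unit clause [1] forces x1=T; simplify:
  satisfied 3 clause(s); 5 remain; assigned so far: [1]
unit clause [2] forces x2=T; simplify:
  drop -2 from [-2, -4, 3] -> [-4, 3]
  satisfied 2 clause(s); 3 remain; assigned so far: [1, 2]

Answer: x1=T x2=T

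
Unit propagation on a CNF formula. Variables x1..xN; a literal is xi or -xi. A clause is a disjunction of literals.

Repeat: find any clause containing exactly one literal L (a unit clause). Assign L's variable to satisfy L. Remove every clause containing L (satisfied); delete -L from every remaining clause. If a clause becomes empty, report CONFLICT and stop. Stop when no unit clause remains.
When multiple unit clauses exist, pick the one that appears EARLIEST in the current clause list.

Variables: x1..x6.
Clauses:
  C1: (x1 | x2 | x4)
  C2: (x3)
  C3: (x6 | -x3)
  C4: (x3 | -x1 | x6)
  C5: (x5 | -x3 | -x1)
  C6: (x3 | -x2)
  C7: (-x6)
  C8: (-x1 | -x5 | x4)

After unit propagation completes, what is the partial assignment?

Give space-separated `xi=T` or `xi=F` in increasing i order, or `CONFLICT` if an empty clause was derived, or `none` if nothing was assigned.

unit clause [3] forces x3=T; simplify:
  drop -3 from [6, -3] -> [6]
  drop -3 from [5, -3, -1] -> [5, -1]
  satisfied 3 clause(s); 5 remain; assigned so far: [3]
unit clause [6] forces x6=T; simplify:
  drop -6 from [-6] -> [] (empty!)
  satisfied 1 clause(s); 4 remain; assigned so far: [3, 6]
CONFLICT (empty clause)

Answer: CONFLICT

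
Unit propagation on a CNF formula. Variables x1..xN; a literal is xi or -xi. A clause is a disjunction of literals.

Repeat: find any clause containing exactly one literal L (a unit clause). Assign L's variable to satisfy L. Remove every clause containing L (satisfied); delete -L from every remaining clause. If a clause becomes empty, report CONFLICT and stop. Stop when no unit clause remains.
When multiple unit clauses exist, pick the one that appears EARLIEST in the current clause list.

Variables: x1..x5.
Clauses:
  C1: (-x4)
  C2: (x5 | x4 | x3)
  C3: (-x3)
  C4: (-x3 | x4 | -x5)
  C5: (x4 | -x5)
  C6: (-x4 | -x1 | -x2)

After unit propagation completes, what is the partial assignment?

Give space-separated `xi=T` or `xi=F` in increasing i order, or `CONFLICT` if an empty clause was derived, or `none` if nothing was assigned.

Answer: CONFLICT

Derivation:
unit clause [-4] forces x4=F; simplify:
  drop 4 from [5, 4, 3] -> [5, 3]
  drop 4 from [-3, 4, -5] -> [-3, -5]
  drop 4 from [4, -5] -> [-5]
  satisfied 2 clause(s); 4 remain; assigned so far: [4]
unit clause [-3] forces x3=F; simplify:
  drop 3 from [5, 3] -> [5]
  satisfied 2 clause(s); 2 remain; assigned so far: [3, 4]
unit clause [5] forces x5=T; simplify:
  drop -5 from [-5] -> [] (empty!)
  satisfied 1 clause(s); 1 remain; assigned so far: [3, 4, 5]
CONFLICT (empty clause)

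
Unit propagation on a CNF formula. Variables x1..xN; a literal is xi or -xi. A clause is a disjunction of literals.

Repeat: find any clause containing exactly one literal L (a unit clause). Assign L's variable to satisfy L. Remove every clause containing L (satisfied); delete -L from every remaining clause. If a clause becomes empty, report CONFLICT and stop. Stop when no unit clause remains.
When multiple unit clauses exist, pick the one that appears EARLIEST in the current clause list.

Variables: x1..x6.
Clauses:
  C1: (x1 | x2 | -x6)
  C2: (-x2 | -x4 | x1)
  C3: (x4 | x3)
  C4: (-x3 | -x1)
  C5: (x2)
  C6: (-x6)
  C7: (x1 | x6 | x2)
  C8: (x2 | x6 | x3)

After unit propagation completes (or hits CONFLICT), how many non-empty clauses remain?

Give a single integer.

Answer: 3

Derivation:
unit clause [2] forces x2=T; simplify:
  drop -2 from [-2, -4, 1] -> [-4, 1]
  satisfied 4 clause(s); 4 remain; assigned so far: [2]
unit clause [-6] forces x6=F; simplify:
  satisfied 1 clause(s); 3 remain; assigned so far: [2, 6]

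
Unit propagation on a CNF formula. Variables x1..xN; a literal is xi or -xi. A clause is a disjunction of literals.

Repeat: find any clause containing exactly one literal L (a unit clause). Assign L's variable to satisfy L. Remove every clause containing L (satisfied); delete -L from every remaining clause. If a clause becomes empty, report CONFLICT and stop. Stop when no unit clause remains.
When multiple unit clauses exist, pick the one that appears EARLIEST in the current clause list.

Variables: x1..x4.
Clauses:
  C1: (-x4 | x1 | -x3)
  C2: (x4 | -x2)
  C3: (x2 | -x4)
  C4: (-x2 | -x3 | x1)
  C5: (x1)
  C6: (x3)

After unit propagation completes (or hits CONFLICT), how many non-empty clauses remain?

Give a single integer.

unit clause [1] forces x1=T; simplify:
  satisfied 3 clause(s); 3 remain; assigned so far: [1]
unit clause [3] forces x3=T; simplify:
  satisfied 1 clause(s); 2 remain; assigned so far: [1, 3]

Answer: 2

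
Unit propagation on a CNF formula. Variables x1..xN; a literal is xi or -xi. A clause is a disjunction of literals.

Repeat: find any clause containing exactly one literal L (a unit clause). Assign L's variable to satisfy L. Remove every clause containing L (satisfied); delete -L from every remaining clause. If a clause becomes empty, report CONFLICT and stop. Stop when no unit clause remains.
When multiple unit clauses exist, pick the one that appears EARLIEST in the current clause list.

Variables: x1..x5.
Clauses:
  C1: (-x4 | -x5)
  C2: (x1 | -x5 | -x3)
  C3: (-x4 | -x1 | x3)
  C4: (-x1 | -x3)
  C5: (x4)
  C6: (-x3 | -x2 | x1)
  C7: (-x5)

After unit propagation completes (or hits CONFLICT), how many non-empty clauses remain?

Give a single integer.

Answer: 3

Derivation:
unit clause [4] forces x4=T; simplify:
  drop -4 from [-4, -5] -> [-5]
  drop -4 from [-4, -1, 3] -> [-1, 3]
  satisfied 1 clause(s); 6 remain; assigned so far: [4]
unit clause [-5] forces x5=F; simplify:
  satisfied 3 clause(s); 3 remain; assigned so far: [4, 5]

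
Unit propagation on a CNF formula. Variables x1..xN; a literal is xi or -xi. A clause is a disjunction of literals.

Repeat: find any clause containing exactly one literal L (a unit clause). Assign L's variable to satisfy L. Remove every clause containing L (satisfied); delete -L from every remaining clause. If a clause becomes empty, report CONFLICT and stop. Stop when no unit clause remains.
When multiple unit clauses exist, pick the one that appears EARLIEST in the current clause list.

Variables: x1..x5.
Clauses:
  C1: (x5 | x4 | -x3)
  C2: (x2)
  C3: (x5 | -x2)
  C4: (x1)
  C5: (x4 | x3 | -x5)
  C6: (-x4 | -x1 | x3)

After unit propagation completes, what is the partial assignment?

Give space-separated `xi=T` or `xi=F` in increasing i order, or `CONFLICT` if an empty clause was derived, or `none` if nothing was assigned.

unit clause [2] forces x2=T; simplify:
  drop -2 from [5, -2] -> [5]
  satisfied 1 clause(s); 5 remain; assigned so far: [2]
unit clause [5] forces x5=T; simplify:
  drop -5 from [4, 3, -5] -> [4, 3]
  satisfied 2 clause(s); 3 remain; assigned so far: [2, 5]
unit clause [1] forces x1=T; simplify:
  drop -1 from [-4, -1, 3] -> [-4, 3]
  satisfied 1 clause(s); 2 remain; assigned so far: [1, 2, 5]

Answer: x1=T x2=T x5=T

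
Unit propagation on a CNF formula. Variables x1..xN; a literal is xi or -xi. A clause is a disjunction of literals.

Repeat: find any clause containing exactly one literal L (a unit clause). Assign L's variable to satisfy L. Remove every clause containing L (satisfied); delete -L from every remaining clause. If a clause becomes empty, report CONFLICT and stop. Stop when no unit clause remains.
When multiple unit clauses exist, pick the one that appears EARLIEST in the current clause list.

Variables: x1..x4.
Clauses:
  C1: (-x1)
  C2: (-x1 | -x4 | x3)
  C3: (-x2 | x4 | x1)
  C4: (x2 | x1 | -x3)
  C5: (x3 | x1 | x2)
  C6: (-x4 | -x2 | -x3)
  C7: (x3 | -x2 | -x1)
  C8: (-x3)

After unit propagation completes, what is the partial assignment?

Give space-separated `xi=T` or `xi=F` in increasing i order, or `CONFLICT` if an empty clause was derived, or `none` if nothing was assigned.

unit clause [-1] forces x1=F; simplify:
  drop 1 from [-2, 4, 1] -> [-2, 4]
  drop 1 from [2, 1, -3] -> [2, -3]
  drop 1 from [3, 1, 2] -> [3, 2]
  satisfied 3 clause(s); 5 remain; assigned so far: [1]
unit clause [-3] forces x3=F; simplify:
  drop 3 from [3, 2] -> [2]
  satisfied 3 clause(s); 2 remain; assigned so far: [1, 3]
unit clause [2] forces x2=T; simplify:
  drop -2 from [-2, 4] -> [4]
  satisfied 1 clause(s); 1 remain; assigned so far: [1, 2, 3]
unit clause [4] forces x4=T; simplify:
  satisfied 1 clause(s); 0 remain; assigned so far: [1, 2, 3, 4]

Answer: x1=F x2=T x3=F x4=T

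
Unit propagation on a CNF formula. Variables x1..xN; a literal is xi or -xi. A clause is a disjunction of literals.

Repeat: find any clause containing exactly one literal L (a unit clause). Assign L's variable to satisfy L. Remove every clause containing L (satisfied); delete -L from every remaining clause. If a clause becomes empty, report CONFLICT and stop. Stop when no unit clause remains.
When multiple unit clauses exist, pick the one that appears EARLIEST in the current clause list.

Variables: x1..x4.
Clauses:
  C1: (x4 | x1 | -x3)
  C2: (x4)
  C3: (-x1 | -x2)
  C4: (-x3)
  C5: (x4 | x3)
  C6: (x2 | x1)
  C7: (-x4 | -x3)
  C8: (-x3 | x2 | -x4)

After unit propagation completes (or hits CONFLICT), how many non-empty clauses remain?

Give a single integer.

Answer: 2

Derivation:
unit clause [4] forces x4=T; simplify:
  drop -4 from [-4, -3] -> [-3]
  drop -4 from [-3, 2, -4] -> [-3, 2]
  satisfied 3 clause(s); 5 remain; assigned so far: [4]
unit clause [-3] forces x3=F; simplify:
  satisfied 3 clause(s); 2 remain; assigned so far: [3, 4]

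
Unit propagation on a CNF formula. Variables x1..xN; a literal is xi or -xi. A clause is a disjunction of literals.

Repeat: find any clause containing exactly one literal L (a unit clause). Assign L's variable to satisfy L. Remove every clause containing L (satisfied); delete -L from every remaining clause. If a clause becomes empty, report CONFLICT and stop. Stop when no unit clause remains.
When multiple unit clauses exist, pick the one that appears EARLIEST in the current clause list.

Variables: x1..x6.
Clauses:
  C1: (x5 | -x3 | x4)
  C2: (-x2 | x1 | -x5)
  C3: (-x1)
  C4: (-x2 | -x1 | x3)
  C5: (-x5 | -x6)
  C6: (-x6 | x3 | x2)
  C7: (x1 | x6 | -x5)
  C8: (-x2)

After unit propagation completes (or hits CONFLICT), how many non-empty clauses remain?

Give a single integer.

unit clause [-1] forces x1=F; simplify:
  drop 1 from [-2, 1, -5] -> [-2, -5]
  drop 1 from [1, 6, -5] -> [6, -5]
  satisfied 2 clause(s); 6 remain; assigned so far: [1]
unit clause [-2] forces x2=F; simplify:
  drop 2 from [-6, 3, 2] -> [-6, 3]
  satisfied 2 clause(s); 4 remain; assigned so far: [1, 2]

Answer: 4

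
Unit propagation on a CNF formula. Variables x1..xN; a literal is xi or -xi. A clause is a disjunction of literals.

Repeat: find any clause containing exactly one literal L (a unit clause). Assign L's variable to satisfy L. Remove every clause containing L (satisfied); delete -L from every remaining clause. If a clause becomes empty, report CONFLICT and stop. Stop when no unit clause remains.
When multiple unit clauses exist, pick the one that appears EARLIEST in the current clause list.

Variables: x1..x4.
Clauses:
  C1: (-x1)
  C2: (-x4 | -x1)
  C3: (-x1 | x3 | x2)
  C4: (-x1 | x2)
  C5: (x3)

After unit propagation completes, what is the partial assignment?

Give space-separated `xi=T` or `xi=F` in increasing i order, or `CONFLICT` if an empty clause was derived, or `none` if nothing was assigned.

Answer: x1=F x3=T

Derivation:
unit clause [-1] forces x1=F; simplify:
  satisfied 4 clause(s); 1 remain; assigned so far: [1]
unit clause [3] forces x3=T; simplify:
  satisfied 1 clause(s); 0 remain; assigned so far: [1, 3]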